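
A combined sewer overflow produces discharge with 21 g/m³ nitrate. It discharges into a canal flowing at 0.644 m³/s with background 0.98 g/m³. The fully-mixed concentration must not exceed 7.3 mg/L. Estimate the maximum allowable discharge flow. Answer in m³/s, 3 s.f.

Mass balance at complete mixing: C_std·(Q_w + Q_r) = Q_w·C_e + Q_r·C_b.
Rearranging, Q_w = Q_r·(C_std − C_b)/(C_e − C_std) = 0.644·(7.3 − 0.98) / (21 − 7.3) = 0.2971 m³/s.

0.297 m³/s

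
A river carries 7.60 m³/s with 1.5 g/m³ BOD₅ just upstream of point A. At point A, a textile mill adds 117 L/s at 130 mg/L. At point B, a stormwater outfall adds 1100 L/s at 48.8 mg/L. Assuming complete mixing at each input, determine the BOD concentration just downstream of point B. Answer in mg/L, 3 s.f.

117 L/s = 0.117 m³/s.
After input A: C = (7.6·1.5 + 0.117·130) / 7.717 = 3.448 mg/L.
1100 L/s = 1.1 m³/s.
After input B: C = (7.717·3.448 + 1.1·48.8) / 8.817 = 9.106 mg/L.

9.11 mg/L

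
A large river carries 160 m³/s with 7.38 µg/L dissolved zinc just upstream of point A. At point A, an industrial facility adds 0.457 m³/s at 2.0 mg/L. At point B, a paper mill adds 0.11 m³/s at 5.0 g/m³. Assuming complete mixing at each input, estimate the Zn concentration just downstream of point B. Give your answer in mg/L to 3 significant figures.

7.38 µg/L = 0.00738 mg/L.
After input A: C = (160·0.00738 + 0.457·2) / 160.5 = 0.01306 mg/L.
After input B: C = (160.5·0.01306 + 0.11·5) / 160.6 = 0.01647 mg/L.

0.0165 mg/L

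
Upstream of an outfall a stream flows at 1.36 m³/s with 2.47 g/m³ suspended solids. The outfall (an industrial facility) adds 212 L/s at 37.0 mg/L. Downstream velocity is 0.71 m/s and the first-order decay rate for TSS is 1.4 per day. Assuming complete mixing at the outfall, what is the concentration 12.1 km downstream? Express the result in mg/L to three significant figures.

212 L/s = 0.212 m³/s.
After complete mixing, C₀ = (0.212·37 + 1.36·2.47) / 1.572 = 7.127 mg/L.
Travel time t = 1.21e+04 m / 0.71 m/s = 1.704e+04 s = 0.1972 d.
C = 7.127·exp(−1.4·0.1972) = 7.127·0.7587 = 5.407 mg/L.

5.41 mg/L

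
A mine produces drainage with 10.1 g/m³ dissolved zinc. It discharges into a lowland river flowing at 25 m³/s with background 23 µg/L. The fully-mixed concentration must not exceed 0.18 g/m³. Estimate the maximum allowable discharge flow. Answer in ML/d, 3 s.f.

23 µg/L = 0.023 mg/L.
Mass balance at complete mixing: C_std·(Q_w + Q_r) = Q_w·C_e + Q_r·C_b.
Rearranging, Q_w = Q_r·(C_std − C_b)/(C_e − C_std) = 25·(0.18 − 0.023) / (10.1 − 0.18) = 0.3957 m³/s.
= 34.19 ML/d.

34.2 ML/d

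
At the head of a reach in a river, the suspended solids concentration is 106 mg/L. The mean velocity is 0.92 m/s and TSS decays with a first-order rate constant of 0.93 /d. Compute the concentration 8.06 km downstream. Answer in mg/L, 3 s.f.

96.5 mg/L

Travel time t = 8.06 km / 0.92 m/s = 8060/0.92 = 8761 s = 0.1014 d.
First-order decay: C = 106·exp(−0.93·0.1014) = 106·0.91 = 96.46 mg/L.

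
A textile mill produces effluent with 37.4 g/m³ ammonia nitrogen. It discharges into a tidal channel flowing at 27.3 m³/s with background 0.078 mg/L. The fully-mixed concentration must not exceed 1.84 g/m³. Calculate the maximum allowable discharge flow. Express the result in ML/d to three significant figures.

Mass balance at complete mixing: C_std·(Q_w + Q_r) = Q_w·C_e + Q_r·C_b.
Rearranging, Q_w = Q_r·(C_std − C_b)/(C_e − C_std) = 27.3·(1.84 − 0.078) / (37.4 − 1.84) = 1.353 m³/s.
= 116.9 ML/d.

117 ML/d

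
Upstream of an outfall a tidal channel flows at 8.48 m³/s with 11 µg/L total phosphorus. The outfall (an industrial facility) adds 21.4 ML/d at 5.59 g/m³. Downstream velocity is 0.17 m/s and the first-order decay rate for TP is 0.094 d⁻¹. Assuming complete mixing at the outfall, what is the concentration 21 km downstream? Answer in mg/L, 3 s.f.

0.148 mg/L

21.4 ML/d = 0.2477 m³/s.
11 µg/L = 0.011 mg/L.
After complete mixing, C₀ = (0.2477·5.59 + 8.48·0.011) / 8.728 = 0.1693 mg/L.
Travel time t = 2.1e+04 m / 0.17 m/s = 1.235e+05 s = 1.43 d.
C = 0.1693·exp(−0.094·1.43) = 0.1693·0.8742 = 0.148 mg/L.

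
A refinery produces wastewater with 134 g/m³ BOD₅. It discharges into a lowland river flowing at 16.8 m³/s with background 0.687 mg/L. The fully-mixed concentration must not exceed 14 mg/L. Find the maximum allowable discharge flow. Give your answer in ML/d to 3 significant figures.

Mass balance at complete mixing: C_std·(Q_w + Q_r) = Q_w·C_e + Q_r·C_b.
Rearranging, Q_w = Q_r·(C_std − C_b)/(C_e − C_std) = 16.8·(14 − 0.687) / (134 − 14) = 1.864 m³/s.
= 161 ML/d.

161 ML/d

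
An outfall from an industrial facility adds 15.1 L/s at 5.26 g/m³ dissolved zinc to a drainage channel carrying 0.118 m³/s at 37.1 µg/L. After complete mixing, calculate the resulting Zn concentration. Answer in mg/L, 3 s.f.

15.1 L/s = 0.0151 m³/s.
37.1 µg/L = 0.0371 mg/L.
Conservation of mass across the mixing zone: C = (0.0151·5.26 + 0.118·0.0371) / (0.0151 + 0.118) = 0.0838/0.1331 = 0.6296 mg/L.

0.630 mg/L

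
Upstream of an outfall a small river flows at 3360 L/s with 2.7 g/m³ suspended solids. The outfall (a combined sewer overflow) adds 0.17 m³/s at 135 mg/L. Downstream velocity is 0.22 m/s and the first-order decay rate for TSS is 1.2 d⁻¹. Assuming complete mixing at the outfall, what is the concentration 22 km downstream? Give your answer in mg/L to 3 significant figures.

2.26 mg/L

3360 L/s = 3.36 m³/s.
After complete mixing, C₀ = (0.17·135 + 3.36·2.7) / 3.53 = 9.071 mg/L.
Travel time t = 2.2e+04 m / 0.22 m/s = 1e+05 s = 1.157 d.
C = 9.071·exp(−1.2·1.157) = 9.071·0.2494 = 2.262 mg/L.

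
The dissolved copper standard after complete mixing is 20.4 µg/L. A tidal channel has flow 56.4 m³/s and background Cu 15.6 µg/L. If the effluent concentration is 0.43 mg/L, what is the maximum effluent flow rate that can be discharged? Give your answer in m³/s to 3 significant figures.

15.6 µg/L = 0.0156 mg/L.
20.4 µg/L = 0.0204 mg/L.
Mass balance at complete mixing: C_std·(Q_w + Q_r) = Q_w·C_e + Q_r·C_b.
Rearranging, Q_w = Q_r·(C_std − C_b)/(C_e − C_std) = 56.4·(0.0204 − 0.0156) / (0.43 − 0.0204) = 0.6609 m³/s.

0.661 m³/s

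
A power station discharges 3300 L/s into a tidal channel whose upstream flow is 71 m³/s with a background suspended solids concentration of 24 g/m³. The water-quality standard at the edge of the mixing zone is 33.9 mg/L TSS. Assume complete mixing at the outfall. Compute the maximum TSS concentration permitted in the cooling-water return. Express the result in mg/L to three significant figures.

3300 L/s = 3.3 m³/s.
Mass balance: 33.9·74.3 = 3.3·Cₑ + 71·24.
Cₑ = (2519 − 1704) / 3.3 = 246.9 mg/L.

247 mg/L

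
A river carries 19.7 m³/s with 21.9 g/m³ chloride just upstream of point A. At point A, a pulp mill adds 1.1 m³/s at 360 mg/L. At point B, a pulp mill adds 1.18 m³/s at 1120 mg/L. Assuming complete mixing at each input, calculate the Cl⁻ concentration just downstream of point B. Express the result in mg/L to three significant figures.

97.8 mg/L

After input A: C = (19.7·21.9 + 1.1·360) / 20.8 = 39.78 mg/L.
After input B: C = (20.8·39.78 + 1.18·1120) / 21.98 = 97.77 mg/L.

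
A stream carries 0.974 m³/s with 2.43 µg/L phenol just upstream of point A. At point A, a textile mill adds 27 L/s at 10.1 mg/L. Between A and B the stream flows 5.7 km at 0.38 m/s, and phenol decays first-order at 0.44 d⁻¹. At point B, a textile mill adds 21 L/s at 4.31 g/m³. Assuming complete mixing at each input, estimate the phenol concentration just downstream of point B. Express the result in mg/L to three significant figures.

0.338 mg/L

2.43 µg/L = 0.00243 mg/L.
27 L/s = 0.027 m³/s.
After input A: C = (0.974·0.00243 + 0.027·10.1) / 1.001 = 0.2748 mg/L.
Over the 5.7 km reach to input B (t = 1.5e+04 s = 0.1736 d), decay gives C = 0.2748·exp(−0.44·0.1736) = 0.2546 mg/L.
21 L/s = 0.021 m³/s.
After input B: C = (1.001·0.2546 + 0.021·4.31) / 1.022 = 0.3379 mg/L.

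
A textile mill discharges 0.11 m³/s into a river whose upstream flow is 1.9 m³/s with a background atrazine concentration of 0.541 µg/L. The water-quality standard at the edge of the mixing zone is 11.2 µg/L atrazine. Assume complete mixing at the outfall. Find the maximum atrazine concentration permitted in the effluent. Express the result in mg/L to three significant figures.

0.195 mg/L

0.541 µg/L = 0.000541 mg/L.
11.2 µg/L = 0.0112 mg/L.
Mass balance: 0.0112·2.01 = 0.11·Cₑ + 1.9·0.000541.
Cₑ = (0.02251 − 0.001028) / 0.11 = 0.1953 mg/L.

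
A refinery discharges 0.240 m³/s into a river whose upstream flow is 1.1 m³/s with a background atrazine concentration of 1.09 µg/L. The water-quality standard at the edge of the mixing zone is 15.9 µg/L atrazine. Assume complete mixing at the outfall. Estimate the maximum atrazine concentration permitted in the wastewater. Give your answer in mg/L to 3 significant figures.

1.09 µg/L = 0.00109 mg/L.
15.9 µg/L = 0.0159 mg/L.
Mass balance: 0.0159·1.34 = 0.24·Cₑ + 1.1·0.00109.
Cₑ = (0.02131 − 0.001199) / 0.24 = 0.08378 mg/L.

0.0838 mg/L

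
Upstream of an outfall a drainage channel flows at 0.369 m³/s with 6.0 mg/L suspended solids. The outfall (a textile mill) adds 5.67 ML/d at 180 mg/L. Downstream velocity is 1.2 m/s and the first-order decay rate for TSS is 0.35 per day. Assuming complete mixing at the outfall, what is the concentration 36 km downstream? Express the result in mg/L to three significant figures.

28.6 mg/L

5.67 ML/d = 0.06562 m³/s.
After complete mixing, C₀ = (0.06562·180 + 0.369·6) / 0.4346 = 32.27 mg/L.
Travel time t = 3.6e+04 m / 1.2 m/s = 3e+04 s = 0.3472 d.
C = 32.27·exp(−0.35·0.3472) = 32.27·0.8856 = 28.58 mg/L.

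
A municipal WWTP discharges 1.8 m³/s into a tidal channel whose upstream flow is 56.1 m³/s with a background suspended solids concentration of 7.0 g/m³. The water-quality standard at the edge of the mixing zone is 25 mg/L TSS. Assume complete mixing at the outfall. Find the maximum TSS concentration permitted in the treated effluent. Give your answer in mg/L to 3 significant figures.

586 mg/L

Mass balance: 25·57.9 = 1.8·Cₑ + 56.1·7.
Cₑ = (1448 − 392.7) / 1.8 = 586 mg/L.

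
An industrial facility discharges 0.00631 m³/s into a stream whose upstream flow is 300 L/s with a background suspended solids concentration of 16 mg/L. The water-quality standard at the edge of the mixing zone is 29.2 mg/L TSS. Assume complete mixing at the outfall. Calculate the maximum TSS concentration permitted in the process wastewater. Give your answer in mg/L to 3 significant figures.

657 mg/L

300 L/s = 0.3 m³/s.
Mass balance: 29.2·0.3063 = 0.00631·Cₑ + 0.3·16.
Cₑ = (8.944 − 4.8) / 0.00631 = 656.8 mg/L.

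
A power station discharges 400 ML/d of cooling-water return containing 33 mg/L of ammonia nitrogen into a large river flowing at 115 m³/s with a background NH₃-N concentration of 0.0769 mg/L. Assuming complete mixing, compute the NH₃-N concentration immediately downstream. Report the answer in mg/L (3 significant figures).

1.35 mg/L

400 ML/d = 4.63 m³/s.
Flow-weighted mixing gives C = (4.63·33 + 115·0.0769) / (4.63 + 115) = 161.6/119.6 = 1.351 mg/L.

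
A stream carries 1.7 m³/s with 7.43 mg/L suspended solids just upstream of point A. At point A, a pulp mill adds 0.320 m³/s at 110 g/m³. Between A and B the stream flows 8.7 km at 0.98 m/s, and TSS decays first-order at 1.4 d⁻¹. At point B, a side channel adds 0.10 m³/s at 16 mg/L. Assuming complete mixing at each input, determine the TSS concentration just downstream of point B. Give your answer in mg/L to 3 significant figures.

20.3 mg/L

After input A: C = (1.7·7.43 + 0.32·110) / 2.02 = 23.68 mg/L.
Over the 8.7 km reach to input B (t = 8878 s = 0.1027 d), decay gives C = 23.68·exp(−1.4·0.1027) = 20.51 mg/L.
After input B: C = (2.02·20.51 + 0.1·16) / 2.12 = 20.29 mg/L.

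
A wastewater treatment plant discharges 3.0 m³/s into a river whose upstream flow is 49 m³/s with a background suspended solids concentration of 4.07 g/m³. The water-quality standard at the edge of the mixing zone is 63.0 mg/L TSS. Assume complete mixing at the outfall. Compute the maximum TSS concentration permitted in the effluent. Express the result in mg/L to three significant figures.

1030 mg/L

Mass balance: 63·52 = 3·Cₑ + 49·4.07.
Cₑ = (3276 − 199.4) / 3 = 1026 mg/L.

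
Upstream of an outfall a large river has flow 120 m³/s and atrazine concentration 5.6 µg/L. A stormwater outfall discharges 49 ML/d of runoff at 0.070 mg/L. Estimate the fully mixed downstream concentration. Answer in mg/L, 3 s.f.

49 ML/d = 0.5671 m³/s.
5.6 µg/L = 0.0056 mg/L.
Flow-weighted mixing gives C = (0.5671·0.07 + 120·0.0056) / (0.5671 + 120) = 0.7117/120.6 = 0.005903 mg/L.

0.00590 mg/L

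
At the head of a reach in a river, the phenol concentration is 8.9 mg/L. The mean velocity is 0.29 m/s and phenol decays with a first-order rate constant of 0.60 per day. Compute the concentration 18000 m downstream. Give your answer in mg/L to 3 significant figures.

Travel time t = 18000 m / 0.29 m/s = 1.8e+04/0.29 = 6.207e+04 s = 0.7184 d.
First-order decay: C = 8.9·exp(−0.60·0.7184) = 8.9·0.6498 = 5.784 mg/L.

5.78 mg/L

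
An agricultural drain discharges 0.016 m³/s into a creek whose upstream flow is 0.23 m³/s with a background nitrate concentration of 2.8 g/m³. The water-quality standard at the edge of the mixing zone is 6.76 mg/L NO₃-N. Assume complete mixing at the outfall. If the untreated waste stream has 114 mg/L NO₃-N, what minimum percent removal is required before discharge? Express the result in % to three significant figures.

44.1 %

Mass balance: 6.76·0.246 = 0.016·Cₑ + 0.23·2.8.
Cₑ = (1.663 − 0.644) / 0.016 = 63.68 mg/L.
Required removal = 1 − 63.68/114 = 44.14 %.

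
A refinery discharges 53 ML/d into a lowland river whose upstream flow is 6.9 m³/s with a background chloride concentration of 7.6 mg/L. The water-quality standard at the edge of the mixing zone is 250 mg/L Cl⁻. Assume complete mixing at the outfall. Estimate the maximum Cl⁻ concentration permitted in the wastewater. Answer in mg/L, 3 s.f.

2980 mg/L

53 ML/d = 0.6134 m³/s.
Mass balance: 250·7.513 = 0.6134·Cₑ + 6.9·7.6.
Cₑ = (1878 − 52.44) / 0.6134 = 2977 mg/L.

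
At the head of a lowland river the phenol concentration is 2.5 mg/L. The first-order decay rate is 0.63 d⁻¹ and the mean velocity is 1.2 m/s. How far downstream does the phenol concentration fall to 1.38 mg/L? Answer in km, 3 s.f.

From C = C₀·e^(−kt), t = ln(C₀/C)/k = ln(2.5/1.38)/0.63 = 0.5942/0.63 = 0.9432 d.
Distance = v·t = 1.2 m/s × 8.149e+04 s = 9.779e+04 m = 97.79 km.

97.8 km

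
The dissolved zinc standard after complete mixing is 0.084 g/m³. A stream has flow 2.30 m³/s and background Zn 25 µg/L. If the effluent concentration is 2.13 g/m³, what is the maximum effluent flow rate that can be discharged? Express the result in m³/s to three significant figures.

25 µg/L = 0.025 mg/L.
Mass balance at complete mixing: C_std·(Q_w + Q_r) = Q_w·C_e + Q_r·C_b.
Rearranging, Q_w = Q_r·(C_std − C_b)/(C_e − C_std) = 2.30·(0.084 − 0.025) / (2.13 − 0.084) = 0.06632 m³/s.

0.0663 m³/s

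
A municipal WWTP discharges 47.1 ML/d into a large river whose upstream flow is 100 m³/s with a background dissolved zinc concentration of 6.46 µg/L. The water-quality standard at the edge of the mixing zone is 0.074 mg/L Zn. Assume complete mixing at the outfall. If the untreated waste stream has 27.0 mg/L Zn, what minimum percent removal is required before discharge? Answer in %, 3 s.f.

47.1 ML/d = 0.5451 m³/s.
6.46 µg/L = 0.00646 mg/L.
Mass balance: 0.074·100.5 = 0.5451·Cₑ + 100·0.00646.
Cₑ = (7.44 − 0.646) / 0.5451 = 12.46 mg/L.
Required removal = 1 − 12.46/27.0 = 53.84 %.

53.8 %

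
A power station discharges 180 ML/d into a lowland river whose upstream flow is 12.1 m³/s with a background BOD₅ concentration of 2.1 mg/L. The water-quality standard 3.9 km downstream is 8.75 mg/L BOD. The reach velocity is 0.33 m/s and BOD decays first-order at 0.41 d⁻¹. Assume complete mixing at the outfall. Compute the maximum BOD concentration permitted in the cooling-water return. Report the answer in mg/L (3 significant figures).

50.8 mg/L

180 ML/d = 2.083 m³/s.
Travel time to the compliance point: t = 3900/0.33 = 1.182e+04 s = 0.1368 d; decay factor exp(−0.41·0.1368) = 0.9455.
So the concentration just after mixing may be at most 8.75/0.9455 = 9.255 mg/L.
Mass balance: 9.255·14.18 = 2.083·Cₑ + 12.1·2.1.
Cₑ = (131.3 − 25.41) / 2.083 = 50.81 mg/L.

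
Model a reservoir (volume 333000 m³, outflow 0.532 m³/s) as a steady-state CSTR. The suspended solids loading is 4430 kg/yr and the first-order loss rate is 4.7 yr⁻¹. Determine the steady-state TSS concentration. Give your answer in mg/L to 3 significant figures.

0.241 mg/L

Outflow Q = 0.532 m³/s × 3.156e+07 s/yr = 1.679e+07 m³/yr.
Steady-state CSTR mass balance: W = Q·C + k·V·C, so C = W/(Q + kV).
Q + kV = 1.679e+07 + 4.7·333000 = 1.835e+07 m³/yr.
C = 4430/1.835e+07 = 0.0002414 kg/m³ = 0.2414 mg/L.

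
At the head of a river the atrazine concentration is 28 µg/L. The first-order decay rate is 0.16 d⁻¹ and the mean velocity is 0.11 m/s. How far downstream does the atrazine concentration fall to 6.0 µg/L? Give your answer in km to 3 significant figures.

91.5 km

From C = C₀·e^(−kt), t = ln(C₀/C)/k = ln(28/6.0)/0.16 = 1.54/0.16 = 9.628 d.
Distance = v·t = 0.11 m/s × 8.318e+05 s = 9.15e+04 m = 91.5 km.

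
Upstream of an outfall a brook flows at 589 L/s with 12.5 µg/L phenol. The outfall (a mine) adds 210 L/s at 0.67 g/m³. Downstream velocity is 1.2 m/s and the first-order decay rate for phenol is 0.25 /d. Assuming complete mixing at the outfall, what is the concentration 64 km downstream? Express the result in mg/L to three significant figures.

210 L/s = 0.21 m³/s.
589 L/s = 0.589 m³/s.
12.5 µg/L = 0.0125 mg/L.
After complete mixing, C₀ = (0.21·0.67 + 0.589·0.0125) / 0.799 = 0.1853 mg/L.
Travel time t = 6.4e+04 m / 1.2 m/s = 5.333e+04 s = 0.6173 d.
C = 0.1853·exp(−0.25·0.6173) = 0.1853·0.857 = 0.1588 mg/L.

0.159 mg/L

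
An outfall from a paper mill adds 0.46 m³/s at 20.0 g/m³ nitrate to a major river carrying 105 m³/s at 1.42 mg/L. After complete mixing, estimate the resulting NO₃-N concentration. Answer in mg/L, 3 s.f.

By mass balance at complete mixing, C = (0.46·20 + 105·1.42) / (0.46 + 105) = 158.3/105.5 = 1.501 mg/L.

1.50 mg/L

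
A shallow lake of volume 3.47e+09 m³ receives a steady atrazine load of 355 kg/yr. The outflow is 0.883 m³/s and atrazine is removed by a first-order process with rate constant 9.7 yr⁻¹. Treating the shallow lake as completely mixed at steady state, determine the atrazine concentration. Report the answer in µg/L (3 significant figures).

0.0105 µg/L

Outflow Q = 0.883 m³/s × 3.156e+07 s/yr = 2.787e+07 m³/yr.
Steady-state CSTR mass balance: W = Q·C + k·V·C, so C = W/(Q + kV).
Q + kV = 2.787e+07 + 9.7·3.47e+09 = 3.369e+10 m³/yr.
C = 355/3.369e+10 = 1.054e-08 kg/m³ = 1.054e-05 mg/L = 0.01054 µg/L.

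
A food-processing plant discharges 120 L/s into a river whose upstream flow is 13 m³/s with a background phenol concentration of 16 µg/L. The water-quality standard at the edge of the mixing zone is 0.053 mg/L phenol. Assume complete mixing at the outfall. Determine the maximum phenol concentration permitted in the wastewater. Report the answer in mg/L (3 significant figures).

4.06 mg/L

120 L/s = 0.12 m³/s.
16 µg/L = 0.016 mg/L.
Mass balance: 0.053·13.12 = 0.12·Cₑ + 13·0.016.
Cₑ = (0.6954 − 0.208) / 0.12 = 4.061 mg/L.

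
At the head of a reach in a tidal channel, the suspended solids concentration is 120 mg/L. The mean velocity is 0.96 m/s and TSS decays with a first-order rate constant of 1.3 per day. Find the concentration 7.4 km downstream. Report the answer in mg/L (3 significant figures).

107 mg/L

Travel time t = 7.4 km / 0.96 m/s = 7400/0.96 = 7708 s = 0.08922 d.
First-order decay: C = 120·exp(−1.3·0.08922) = 120·0.8905 = 106.9 mg/L.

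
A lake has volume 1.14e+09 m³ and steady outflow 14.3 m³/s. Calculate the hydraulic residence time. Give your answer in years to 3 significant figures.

Q = 14.3 m³/s × 3.156e+07 s/yr = 4.513e+08 m³/yr.
Hydraulic residence time τ = V/Q = 1.14e+09/4.513e+08 = 2.526 yr.

2.53 yr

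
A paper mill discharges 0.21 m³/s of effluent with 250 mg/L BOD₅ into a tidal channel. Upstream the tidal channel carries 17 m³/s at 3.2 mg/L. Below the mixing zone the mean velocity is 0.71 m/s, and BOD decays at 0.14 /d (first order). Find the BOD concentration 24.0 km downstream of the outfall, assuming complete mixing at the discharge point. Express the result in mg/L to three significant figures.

After complete mixing, C₀ = (0.21·250 + 17·3.2) / 17.21 = 6.212 mg/L.
Travel time t = 2.4e+04 m / 0.71 m/s = 3.38e+04 s = 0.3912 d.
C = 6.212·exp(−0.14·0.3912) = 6.212·0.9467 = 5.88 mg/L.

5.88 mg/L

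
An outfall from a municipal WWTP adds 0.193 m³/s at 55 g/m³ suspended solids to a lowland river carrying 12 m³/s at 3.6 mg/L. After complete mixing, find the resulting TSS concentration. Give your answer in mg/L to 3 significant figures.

4.41 mg/L

Flow-weighted mixing gives C = (0.193·55 + 12·3.6) / (0.193 + 12) = 53.82/12.19 = 4.414 mg/L.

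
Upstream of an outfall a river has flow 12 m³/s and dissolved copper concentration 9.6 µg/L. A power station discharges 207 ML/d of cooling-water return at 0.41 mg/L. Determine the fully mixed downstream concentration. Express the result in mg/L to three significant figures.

207 ML/d = 2.396 m³/s.
9.6 µg/L = 0.0096 mg/L.
Flow-weighted mixing gives C = (2.396·0.41 + 12·0.0096) / (2.396 + 12) = 1.097/14.4 = 0.07624 mg/L.

0.0762 mg/L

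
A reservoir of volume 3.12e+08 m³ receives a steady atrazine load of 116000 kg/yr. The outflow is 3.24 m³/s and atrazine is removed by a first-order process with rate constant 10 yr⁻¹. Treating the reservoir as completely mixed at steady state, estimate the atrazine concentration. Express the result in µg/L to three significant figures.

Outflow Q = 3.24 m³/s × 3.156e+07 s/yr = 1.022e+08 m³/yr.
Steady-state CSTR mass balance: W = Q·C + k·V·C, so C = W/(Q + kV).
Q + kV = 1.022e+08 + 10·3.12e+08 = 3.222e+09 m³/yr.
C = 116000/3.222e+09 = 3.6e-05 kg/m³ = 0.036 mg/L = 36 µg/L.

36.0 µg/L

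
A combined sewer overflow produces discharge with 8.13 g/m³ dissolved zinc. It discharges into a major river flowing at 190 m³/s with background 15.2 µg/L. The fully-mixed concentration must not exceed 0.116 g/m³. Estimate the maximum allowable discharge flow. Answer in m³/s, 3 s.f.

15.2 µg/L = 0.0152 mg/L.
Mass balance at complete mixing: C_std·(Q_w + Q_r) = Q_w·C_e + Q_r·C_b.
Rearranging, Q_w = Q_r·(C_std − C_b)/(C_e − C_std) = 190·(0.116 − 0.0152) / (8.13 − 0.116) = 2.39 m³/s.

2.39 m³/s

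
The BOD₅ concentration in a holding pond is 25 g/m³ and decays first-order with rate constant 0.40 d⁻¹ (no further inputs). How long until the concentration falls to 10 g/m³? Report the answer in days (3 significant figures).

t = ln(C₀/C)/k = ln(25/10)/0.40 = 0.9163/0.40 = 2.291 d.

2.29 d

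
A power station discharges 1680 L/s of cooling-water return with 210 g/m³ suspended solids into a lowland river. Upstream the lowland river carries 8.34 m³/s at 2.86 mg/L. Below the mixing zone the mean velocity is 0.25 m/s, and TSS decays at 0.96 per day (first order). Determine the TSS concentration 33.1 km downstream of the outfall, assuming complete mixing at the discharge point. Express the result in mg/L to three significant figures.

8.63 mg/L

1680 L/s = 1.68 m³/s.
After complete mixing, C₀ = (1.68·210 + 8.34·2.86) / 10.02 = 37.59 mg/L.
Travel time t = 3.31e+04 m / 0.25 m/s = 1.324e+05 s = 1.532 d.
C = 37.59·exp(−0.96·1.532) = 37.59·0.2297 = 8.633 mg/L.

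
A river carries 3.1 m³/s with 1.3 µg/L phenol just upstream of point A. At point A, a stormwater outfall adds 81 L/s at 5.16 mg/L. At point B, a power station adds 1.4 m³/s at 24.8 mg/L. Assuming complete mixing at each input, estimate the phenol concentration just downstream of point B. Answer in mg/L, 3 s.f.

1.3 µg/L = 0.0013 mg/L.
81 L/s = 0.081 m³/s.
After input A: C = (3.1·0.0013 + 0.081·5.16) / 3.181 = 0.1327 mg/L.
After input B: C = (3.181·0.1327 + 1.4·24.8) / 4.581 = 7.671 mg/L.

7.67 mg/L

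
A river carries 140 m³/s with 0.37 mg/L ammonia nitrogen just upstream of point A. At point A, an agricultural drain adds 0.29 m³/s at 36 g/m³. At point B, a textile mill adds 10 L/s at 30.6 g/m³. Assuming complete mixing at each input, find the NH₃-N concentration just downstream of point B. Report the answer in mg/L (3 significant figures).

After input A: C = (140·0.37 + 0.29·36) / 140.3 = 0.4437 mg/L.
10 L/s = 0.01 m³/s.
After input B: C = (140.3·0.4437 + 0.01·30.6) / 140.3 = 0.4458 mg/L.

0.446 mg/L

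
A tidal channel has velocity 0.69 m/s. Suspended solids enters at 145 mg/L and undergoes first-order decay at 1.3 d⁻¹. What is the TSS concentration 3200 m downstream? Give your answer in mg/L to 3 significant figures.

135 mg/L

Travel time t = 3200 m / 0.69 m/s = 3200/0.69 = 4638 s = 0.05368 d.
First-order decay: C = 145·exp(−1.3·0.05368) = 145·0.9326 = 135.2 mg/L.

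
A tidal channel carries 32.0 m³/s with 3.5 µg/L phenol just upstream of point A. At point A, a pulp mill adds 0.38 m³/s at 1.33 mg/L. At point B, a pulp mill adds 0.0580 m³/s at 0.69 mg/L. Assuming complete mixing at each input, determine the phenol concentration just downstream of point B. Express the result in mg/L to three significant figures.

3.5 µg/L = 0.0035 mg/L.
After input A: C = (32·0.0035 + 0.38·1.33) / 32.38 = 0.01907 mg/L.
After input B: C = (32.38·0.01907 + 0.058·0.69) / 32.44 = 0.02027 mg/L.

0.0203 mg/L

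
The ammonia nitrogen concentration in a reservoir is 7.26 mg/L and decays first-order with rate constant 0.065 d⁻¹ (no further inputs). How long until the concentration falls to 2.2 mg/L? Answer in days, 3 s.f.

t = ln(C₀/C)/k = ln(7.26/2.2)/0.065 = 1.194/0.065 = 18.37 d.

18.4 d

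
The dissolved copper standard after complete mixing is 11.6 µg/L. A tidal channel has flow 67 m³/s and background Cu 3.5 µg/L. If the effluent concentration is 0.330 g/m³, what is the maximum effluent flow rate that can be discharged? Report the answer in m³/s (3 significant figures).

3.5 µg/L = 0.0035 mg/L.
11.6 µg/L = 0.0116 mg/L.
Mass balance at complete mixing: C_std·(Q_w + Q_r) = Q_w·C_e + Q_r·C_b.
Rearranging, Q_w = Q_r·(C_std − C_b)/(C_e − C_std) = 67·(0.0116 − 0.0035) / (0.33 − 0.0116) = 1.704 m³/s.

1.70 m³/s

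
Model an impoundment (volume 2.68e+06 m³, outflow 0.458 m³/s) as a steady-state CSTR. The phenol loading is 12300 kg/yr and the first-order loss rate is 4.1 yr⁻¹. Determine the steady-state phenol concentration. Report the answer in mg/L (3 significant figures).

0.483 mg/L

Outflow Q = 0.458 m³/s × 3.156e+07 s/yr = 1.445e+07 m³/yr.
Steady-state CSTR mass balance: W = Q·C + k·V·C, so C = W/(Q + kV).
Q + kV = 1.445e+07 + 4.1·2.68e+06 = 2.544e+07 m³/yr.
C = 12300/2.544e+07 = 0.0004835 kg/m³ = 0.4835 mg/L.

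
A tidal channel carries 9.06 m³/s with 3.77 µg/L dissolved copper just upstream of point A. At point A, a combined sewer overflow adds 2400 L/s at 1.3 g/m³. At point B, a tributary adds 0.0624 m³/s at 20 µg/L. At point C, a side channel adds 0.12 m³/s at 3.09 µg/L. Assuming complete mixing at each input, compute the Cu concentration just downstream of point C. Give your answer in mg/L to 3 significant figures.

3.77 µg/L = 0.00377 mg/L.
2400 L/s = 2.4 m³/s.
After input A: C = (9.06·0.00377 + 2.4·1.3) / 11.46 = 0.2752 mg/L.
20 µg/L = 0.02 mg/L.
After input B: C = (11.46·0.2752 + 0.0624·0.02) / 11.52 = 0.2738 mg/L.
3.09 µg/L = 0.00309 mg/L.
After input C: C = (11.52·0.2738 + 0.12·0.00309) / 11.64 = 0.2711 mg/L.

0.271 mg/L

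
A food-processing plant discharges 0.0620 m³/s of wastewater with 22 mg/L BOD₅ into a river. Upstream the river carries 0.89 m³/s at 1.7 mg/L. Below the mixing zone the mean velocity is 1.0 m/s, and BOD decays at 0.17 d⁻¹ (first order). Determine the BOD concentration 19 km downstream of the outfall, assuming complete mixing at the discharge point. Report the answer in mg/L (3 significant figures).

After complete mixing, C₀ = (0.062·22 + 0.89·1.7) / 0.952 = 3.022 mg/L.
Travel time t = 1.9e+04 m / 1.0 m/s = 1.9e+04 s = 0.2199 d.
C = 3.022·exp(−0.17·0.2199) = 3.022·0.9633 = 2.911 mg/L.

2.91 mg/L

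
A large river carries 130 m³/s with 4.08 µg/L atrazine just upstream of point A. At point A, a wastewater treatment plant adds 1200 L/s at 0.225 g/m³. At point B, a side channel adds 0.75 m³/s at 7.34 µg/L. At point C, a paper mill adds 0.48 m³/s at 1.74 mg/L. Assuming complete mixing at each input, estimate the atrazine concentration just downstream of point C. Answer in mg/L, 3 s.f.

4.08 µg/L = 0.00408 mg/L.
1200 L/s = 1.2 m³/s.
After input A: C = (130·0.00408 + 1.2·0.225) / 131.2 = 0.006101 mg/L.
7.34 µg/L = 0.00734 mg/L.
After input B: C = (131.2·0.006101 + 0.75·0.00734) / 131.9 = 0.006108 mg/L.
After input C: C = (131.9·0.006108 + 0.48·1.74) / 132.4 = 0.01239 mg/L.

0.0124 mg/L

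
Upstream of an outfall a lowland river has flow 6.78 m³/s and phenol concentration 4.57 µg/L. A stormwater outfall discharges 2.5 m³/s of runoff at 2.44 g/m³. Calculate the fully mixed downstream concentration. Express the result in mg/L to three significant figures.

4.57 µg/L = 0.00457 mg/L.
By mass balance at complete mixing, C = (2.5·2.44 + 6.78·0.00457) / (2.5 + 6.78) = 6.131/9.28 = 0.6607 mg/L.

0.661 mg/L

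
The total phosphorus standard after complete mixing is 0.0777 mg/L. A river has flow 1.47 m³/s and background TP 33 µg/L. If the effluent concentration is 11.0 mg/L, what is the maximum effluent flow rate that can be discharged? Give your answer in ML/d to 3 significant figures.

0.520 ML/d

33 µg/L = 0.033 mg/L.
Mass balance at complete mixing: C_std·(Q_w + Q_r) = Q_w·C_e + Q_r·C_b.
Rearranging, Q_w = Q_r·(C_std − C_b)/(C_e − C_std) = 1.47·(0.0777 − 0.033) / (11 − 0.0777) = 0.006016 m³/s.
= 0.5198 ML/d.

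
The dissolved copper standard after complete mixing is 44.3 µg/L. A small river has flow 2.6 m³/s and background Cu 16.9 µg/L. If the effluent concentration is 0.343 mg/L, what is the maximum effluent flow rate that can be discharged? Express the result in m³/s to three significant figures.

0.239 m³/s

16.9 µg/L = 0.0169 mg/L.
44.3 µg/L = 0.0443 mg/L.
Mass balance at complete mixing: C_std·(Q_w + Q_r) = Q_w·C_e + Q_r·C_b.
Rearranging, Q_w = Q_r·(C_std − C_b)/(C_e − C_std) = 2.6·(0.0443 − 0.0169) / (0.343 − 0.0443) = 0.2385 m³/s.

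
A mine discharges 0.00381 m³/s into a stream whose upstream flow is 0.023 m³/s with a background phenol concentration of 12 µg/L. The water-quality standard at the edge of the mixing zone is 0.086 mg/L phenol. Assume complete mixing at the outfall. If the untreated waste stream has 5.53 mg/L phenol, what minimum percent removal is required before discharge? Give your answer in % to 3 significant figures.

12 µg/L = 0.012 mg/L.
Mass balance: 0.086·0.02681 = 0.00381·Cₑ + 0.023·0.012.
Cₑ = (0.002306 − 0.000276) / 0.00381 = 0.5327 mg/L.
Required removal = 1 − 0.5327/5.53 = 90.37 %.

90.4 %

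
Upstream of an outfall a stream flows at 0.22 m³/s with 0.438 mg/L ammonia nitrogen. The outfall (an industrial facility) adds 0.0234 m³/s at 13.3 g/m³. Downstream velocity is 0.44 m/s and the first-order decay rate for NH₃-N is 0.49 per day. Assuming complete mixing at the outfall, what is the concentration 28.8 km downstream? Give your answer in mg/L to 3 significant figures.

1.16 mg/L

After complete mixing, C₀ = (0.0234·13.3 + 0.22·0.438) / 0.2434 = 1.675 mg/L.
Travel time t = 2.88e+04 m / 0.44 m/s = 6.545e+04 s = 0.7576 d.
C = 1.675·exp(−0.49·0.7576) = 1.675·0.6899 = 1.155 mg/L.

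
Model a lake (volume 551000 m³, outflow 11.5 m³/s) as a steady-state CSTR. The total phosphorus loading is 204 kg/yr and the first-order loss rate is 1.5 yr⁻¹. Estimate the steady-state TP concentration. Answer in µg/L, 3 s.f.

Outflow Q = 11.5 m³/s × 3.156e+07 s/yr = 3.629e+08 m³/yr.
Steady-state CSTR mass balance: W = Q·C + k·V·C, so C = W/(Q + kV).
Q + kV = 3.629e+08 + 1.5·551000 = 3.637e+08 m³/yr.
C = 204/3.637e+08 = 5.608e-07 kg/m³ = 0.0005608 mg/L = 0.5608 µg/L.

0.561 µg/L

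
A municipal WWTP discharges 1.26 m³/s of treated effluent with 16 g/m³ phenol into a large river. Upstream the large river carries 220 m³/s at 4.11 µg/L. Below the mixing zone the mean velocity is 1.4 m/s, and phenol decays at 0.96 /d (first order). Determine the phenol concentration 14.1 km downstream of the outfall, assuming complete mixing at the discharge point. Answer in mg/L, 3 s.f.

4.11 µg/L = 0.00411 mg/L.
After complete mixing, C₀ = (1.26·16 + 220·0.00411) / 221.3 = 0.0952 mg/L.
Travel time t = 1.41e+04 m / 1.4 m/s = 1.007e+04 s = 0.1166 d.
C = 0.0952·exp(−0.96·0.1166) = 0.0952·0.8941 = 0.08512 mg/L.

0.0851 mg/L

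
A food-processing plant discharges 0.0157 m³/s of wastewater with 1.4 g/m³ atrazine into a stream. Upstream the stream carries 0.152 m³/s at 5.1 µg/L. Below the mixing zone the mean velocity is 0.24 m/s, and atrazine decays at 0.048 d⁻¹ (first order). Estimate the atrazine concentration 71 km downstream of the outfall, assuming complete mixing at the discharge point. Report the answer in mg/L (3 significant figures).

5.1 µg/L = 0.0051 mg/L.
After complete mixing, C₀ = (0.0157·1.4 + 0.152·0.0051) / 0.1677 = 0.1357 mg/L.
Travel time t = 7.1e+04 m / 0.24 m/s = 2.958e+05 s = 3.424 d.
C = 0.1357·exp(−0.048·3.424) = 0.1357·0.8484 = 0.1151 mg/L.

0.115 mg/L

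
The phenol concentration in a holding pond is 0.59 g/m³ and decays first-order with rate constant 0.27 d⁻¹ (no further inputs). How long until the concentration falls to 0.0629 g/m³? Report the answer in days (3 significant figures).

8.29 d

t = ln(C₀/C)/k = ln(0.59/0.0629)/0.27 = 2.239/0.27 = 8.291 d.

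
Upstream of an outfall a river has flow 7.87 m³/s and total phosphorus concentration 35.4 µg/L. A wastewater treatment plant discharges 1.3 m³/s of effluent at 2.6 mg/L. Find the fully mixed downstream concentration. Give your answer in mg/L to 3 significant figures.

0.399 mg/L

35.4 µg/L = 0.0354 mg/L.
By mass balance at complete mixing, C = (1.3·2.6 + 7.87·0.0354) / (1.3 + 7.87) = 3.659/9.17 = 0.399 mg/L.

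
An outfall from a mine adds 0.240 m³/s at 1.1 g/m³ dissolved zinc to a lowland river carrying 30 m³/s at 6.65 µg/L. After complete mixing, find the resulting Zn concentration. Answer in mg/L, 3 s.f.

0.0153 mg/L

6.65 µg/L = 0.00665 mg/L.
Flow-weighted mixing gives C = (0.24·1.1 + 30·0.00665) / (0.24 + 30) = 0.4635/30.24 = 0.01533 mg/L.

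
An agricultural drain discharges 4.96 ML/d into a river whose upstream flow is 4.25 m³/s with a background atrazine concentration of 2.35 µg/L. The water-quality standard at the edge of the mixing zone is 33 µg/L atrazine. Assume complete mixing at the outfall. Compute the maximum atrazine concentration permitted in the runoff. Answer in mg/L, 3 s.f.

2.30 mg/L

4.96 ML/d = 0.05741 m³/s.
2.35 µg/L = 0.00235 mg/L.
33 µg/L = 0.033 mg/L.
Mass balance: 0.033·4.307 = 0.05741·Cₑ + 4.25·0.00235.
Cₑ = (0.1421 − 0.009987) / 0.05741 = 2.302 mg/L.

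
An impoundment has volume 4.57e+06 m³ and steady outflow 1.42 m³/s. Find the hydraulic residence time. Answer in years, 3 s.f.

Q = 1.42 m³/s × 3.156e+07 s/yr = 4.481e+07 m³/yr.
Hydraulic residence time τ = V/Q = 4.57e+06/4.481e+07 = 0.102 yr.

0.102 yr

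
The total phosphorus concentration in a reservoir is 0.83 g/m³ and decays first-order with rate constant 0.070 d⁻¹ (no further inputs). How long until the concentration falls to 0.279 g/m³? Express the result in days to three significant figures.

15.6 d

t = ln(C₀/C)/k = ln(0.83/0.279)/0.070 = 1.09/0.070 = 15.57 d.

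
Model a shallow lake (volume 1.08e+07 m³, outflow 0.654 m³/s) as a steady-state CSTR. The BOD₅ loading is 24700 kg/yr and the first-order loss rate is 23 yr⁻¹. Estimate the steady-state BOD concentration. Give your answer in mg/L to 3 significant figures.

0.0918 mg/L

Outflow Q = 0.654 m³/s × 3.156e+07 s/yr = 2.064e+07 m³/yr.
Steady-state CSTR mass balance: W = Q·C + k·V·C, so C = W/(Q + kV).
Q + kV = 2.064e+07 + 23·1.08e+07 = 2.69e+08 m³/yr.
C = 24700/2.69e+08 = 9.181e-05 kg/m³ = 0.09181 mg/L.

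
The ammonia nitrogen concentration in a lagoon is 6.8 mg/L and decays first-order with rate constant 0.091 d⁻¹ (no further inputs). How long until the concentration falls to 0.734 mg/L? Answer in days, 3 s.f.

t = ln(C₀/C)/k = ln(6.8/0.734)/0.091 = 2.226/0.091 = 24.46 d.

24.5 d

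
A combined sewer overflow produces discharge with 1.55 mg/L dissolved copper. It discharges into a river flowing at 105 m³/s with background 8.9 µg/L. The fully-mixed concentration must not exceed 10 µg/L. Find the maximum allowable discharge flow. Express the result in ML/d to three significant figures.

8.9 µg/L = 0.0089 mg/L.
10 µg/L = 0.01 mg/L.
Mass balance at complete mixing: C_std·(Q_w + Q_r) = Q_w·C_e + Q_r·C_b.
Rearranging, Q_w = Q_r·(C_std − C_b)/(C_e − C_std) = 105·(0.01 − 0.0089) / (1.55 − 0.01) = 0.075 m³/s.
= 6.48 ML/d.

6.48 ML/d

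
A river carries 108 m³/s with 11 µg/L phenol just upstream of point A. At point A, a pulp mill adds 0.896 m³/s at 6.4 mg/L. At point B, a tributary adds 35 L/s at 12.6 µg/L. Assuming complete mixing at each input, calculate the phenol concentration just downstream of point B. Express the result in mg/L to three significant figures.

0.0636 mg/L

11 µg/L = 0.011 mg/L.
After input A: C = (108·0.011 + 0.896·6.4) / 108.9 = 0.06357 mg/L.
35 L/s = 0.035 m³/s.
12.6 µg/L = 0.0126 mg/L.
After input B: C = (108.9·0.06357 + 0.035·0.0126) / 108.9 = 0.06355 mg/L.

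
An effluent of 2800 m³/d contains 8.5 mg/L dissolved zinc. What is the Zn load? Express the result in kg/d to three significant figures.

2800 m³/d = 0.03241 m³/s.
Mass flux = Q·C = 0.03241 m³/s × 8.5 g/m³ = 0.2755 g/s.
= 0.2755 g/s × 86.4 = 23.8 kg/d.

23.8 kg/d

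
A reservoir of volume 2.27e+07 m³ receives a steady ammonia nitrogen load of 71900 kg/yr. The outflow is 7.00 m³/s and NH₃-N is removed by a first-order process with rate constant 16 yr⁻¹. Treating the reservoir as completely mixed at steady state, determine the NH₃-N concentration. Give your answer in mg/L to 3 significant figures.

0.123 mg/L

Outflow Q = 7.00 m³/s × 3.156e+07 s/yr = 2.209e+08 m³/yr.
Steady-state CSTR mass balance: W = Q·C + k·V·C, so C = W/(Q + kV).
Q + kV = 2.209e+08 + 16·2.27e+07 = 5.841e+08 m³/yr.
C = 71900/5.841e+08 = 0.0001231 kg/m³ = 0.1231 mg/L.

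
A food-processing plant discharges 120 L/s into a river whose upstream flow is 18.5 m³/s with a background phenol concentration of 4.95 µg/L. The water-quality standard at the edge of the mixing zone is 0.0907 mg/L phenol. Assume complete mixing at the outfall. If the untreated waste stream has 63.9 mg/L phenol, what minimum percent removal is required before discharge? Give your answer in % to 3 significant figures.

79.2 %

120 L/s = 0.12 m³/s.
4.95 µg/L = 0.00495 mg/L.
Mass balance: 0.0907·18.62 = 0.12·Cₑ + 18.5·0.00495.
Cₑ = (1.689 − 0.09158) / 0.12 = 13.31 mg/L.
Required removal = 1 − 13.31/63.9 = 79.17 %.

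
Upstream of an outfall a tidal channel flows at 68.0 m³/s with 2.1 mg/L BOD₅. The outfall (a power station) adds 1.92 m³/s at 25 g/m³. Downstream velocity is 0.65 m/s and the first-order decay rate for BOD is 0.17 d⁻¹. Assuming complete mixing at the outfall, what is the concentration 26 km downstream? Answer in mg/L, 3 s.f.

2.52 mg/L

After complete mixing, C₀ = (1.92·25 + 68·2.1) / 69.92 = 2.729 mg/L.
Travel time t = 2.6e+04 m / 0.65 m/s = 4e+04 s = 0.463 d.
C = 2.729·exp(−0.17·0.463) = 2.729·0.9243 = 2.522 mg/L.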